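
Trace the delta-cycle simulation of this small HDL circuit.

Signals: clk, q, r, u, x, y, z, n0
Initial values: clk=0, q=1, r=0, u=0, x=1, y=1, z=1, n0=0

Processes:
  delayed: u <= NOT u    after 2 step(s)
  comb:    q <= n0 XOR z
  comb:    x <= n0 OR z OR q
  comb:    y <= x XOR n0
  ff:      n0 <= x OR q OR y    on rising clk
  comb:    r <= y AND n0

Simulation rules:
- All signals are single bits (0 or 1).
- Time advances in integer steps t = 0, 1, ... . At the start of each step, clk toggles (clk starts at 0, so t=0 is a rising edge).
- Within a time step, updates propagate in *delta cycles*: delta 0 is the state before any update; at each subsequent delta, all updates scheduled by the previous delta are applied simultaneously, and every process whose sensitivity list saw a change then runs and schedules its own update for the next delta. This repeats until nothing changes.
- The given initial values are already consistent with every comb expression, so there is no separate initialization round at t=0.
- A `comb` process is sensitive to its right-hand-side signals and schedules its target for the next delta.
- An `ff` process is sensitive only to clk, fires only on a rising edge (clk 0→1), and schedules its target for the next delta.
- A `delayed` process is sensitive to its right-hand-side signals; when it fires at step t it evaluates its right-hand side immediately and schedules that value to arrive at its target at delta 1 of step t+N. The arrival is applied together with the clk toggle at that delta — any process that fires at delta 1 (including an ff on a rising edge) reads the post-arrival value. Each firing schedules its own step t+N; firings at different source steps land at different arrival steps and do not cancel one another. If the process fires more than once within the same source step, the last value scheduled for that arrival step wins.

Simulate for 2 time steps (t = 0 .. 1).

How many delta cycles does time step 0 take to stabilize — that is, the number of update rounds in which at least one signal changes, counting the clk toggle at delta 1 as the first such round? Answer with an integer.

t=0 Δ0: x=1 u=0 r=0 clk=0 q=1 n0=0 y=1 z=1
  Δ1: clk:0→1
  Δ2: n0:0→1
  Δ3: r:0→1, q:1→0, y:1→0
  Δ4: r:1→0
  (4Δ to stable)
t=1 Δ0: x=1 u=0 r=0 clk=1 q=0 n0=1 y=0 z=1
  Δ1: clk:1→0
  (1Δ to stable)

4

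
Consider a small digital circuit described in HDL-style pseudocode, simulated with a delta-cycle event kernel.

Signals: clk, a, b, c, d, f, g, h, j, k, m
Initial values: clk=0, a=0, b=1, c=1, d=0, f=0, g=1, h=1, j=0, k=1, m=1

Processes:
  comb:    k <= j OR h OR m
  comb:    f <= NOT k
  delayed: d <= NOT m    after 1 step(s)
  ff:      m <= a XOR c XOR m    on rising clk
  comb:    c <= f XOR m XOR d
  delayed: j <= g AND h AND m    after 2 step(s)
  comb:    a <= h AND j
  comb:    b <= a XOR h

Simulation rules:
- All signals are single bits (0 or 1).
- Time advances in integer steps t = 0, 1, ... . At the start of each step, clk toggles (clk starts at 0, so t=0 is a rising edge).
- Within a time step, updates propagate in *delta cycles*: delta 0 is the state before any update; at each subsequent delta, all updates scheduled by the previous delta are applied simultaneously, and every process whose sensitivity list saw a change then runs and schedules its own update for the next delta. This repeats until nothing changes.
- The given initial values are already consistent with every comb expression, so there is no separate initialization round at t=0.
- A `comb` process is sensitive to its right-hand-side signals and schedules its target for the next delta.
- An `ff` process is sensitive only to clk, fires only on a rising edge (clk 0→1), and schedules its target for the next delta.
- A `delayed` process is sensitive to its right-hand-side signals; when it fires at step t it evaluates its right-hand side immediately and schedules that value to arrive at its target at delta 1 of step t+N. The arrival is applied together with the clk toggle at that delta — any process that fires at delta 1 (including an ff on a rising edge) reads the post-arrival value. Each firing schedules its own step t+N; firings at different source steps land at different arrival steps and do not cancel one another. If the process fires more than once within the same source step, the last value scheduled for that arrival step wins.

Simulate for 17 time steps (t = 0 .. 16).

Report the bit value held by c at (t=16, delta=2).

1

t0.Δ0 m=1 d=0 f=0 k=1 a=0 j=0 g=1 b=1 c=1 h=1 clk=0
t0.Δ1 m=1 d=0 f=0 k=1 a=0 j=0 g=1 b=1 c=1 h=1 clk=1
t0.Δ2 m=0 d=0 f=0 k=1 a=0 j=0 g=1 b=1 c=1 h=1 clk=1
t0.Δ3 m=0 d=0 f=0 k=1 a=0 j=0 g=1 b=1 c=0 h=1 clk=1
t1.Δ0 m=0 d=0 f=0 k=1 a=0 j=0 g=1 b=1 c=0 h=1 clk=1
t1.Δ1 m=0 d=1 f=0 k=1 a=0 j=0 g=1 b=1 c=0 h=1 clk=0
t1.Δ2 m=0 d=1 f=0 k=1 a=0 j=0 g=1 b=1 c=1 h=1 clk=0
t2.Δ0 m=0 d=1 f=0 k=1 a=0 j=0 g=1 b=1 c=1 h=1 clk=0
t2.Δ1 m=0 d=1 f=0 k=1 a=0 j=0 g=1 b=1 c=1 h=1 clk=1
t2.Δ2 m=1 d=1 f=0 k=1 a=0 j=0 g=1 b=1 c=1 h=1 clk=1
t2.Δ3 m=1 d=1 f=0 k=1 a=0 j=0 g=1 b=1 c=0 h=1 clk=1
t3.Δ0 m=1 d=1 f=0 k=1 a=0 j=0 g=1 b=1 c=0 h=1 clk=1
t3.Δ1 m=1 d=0 f=0 k=1 a=0 j=0 g=1 b=1 c=0 h=1 clk=0
t3.Δ2 m=1 d=0 f=0 k=1 a=0 j=0 g=1 b=1 c=1 h=1 clk=0
t4.Δ0 m=1 d=0 f=0 k=1 a=0 j=0 g=1 b=1 c=1 h=1 clk=0
t4.Δ1 m=1 d=0 f=0 k=1 a=0 j=1 g=1 b=1 c=1 h=1 clk=1
t4.Δ2 m=0 d=0 f=0 k=1 a=1 j=1 g=1 b=1 c=1 h=1 clk=1
t4.Δ3 m=0 d=0 f=0 k=1 a=1 j=1 g=1 b=0 c=0 h=1 clk=1
t5.Δ0 m=0 d=0 f=0 k=1 a=1 j=1 g=1 b=0 c=0 h=1 clk=1
t5.Δ1 m=0 d=1 f=0 k=1 a=1 j=1 g=1 b=0 c=0 h=1 clk=0
t5.Δ2 m=0 d=1 f=0 k=1 a=1 j=1 g=1 b=0 c=1 h=1 clk=0
t6.Δ0 m=0 d=1 f=0 k=1 a=1 j=1 g=1 b=0 c=1 h=1 clk=0
t6.Δ1 m=0 d=1 f=0 k=1 a=1 j=0 g=1 b=0 c=1 h=1 clk=1
t6.Δ2 m=0 d=1 f=0 k=1 a=0 j=0 g=1 b=0 c=1 h=1 clk=1
t6.Δ3 m=0 d=1 f=0 k=1 a=0 j=0 g=1 b=1 c=1 h=1 clk=1
t7.Δ0 m=0 d=1 f=0 k=1 a=0 j=0 g=1 b=1 c=1 h=1 clk=1
t7.Δ1 m=0 d=1 f=0 k=1 a=0 j=0 g=1 b=1 c=1 h=1 clk=0
t8.Δ0 m=0 d=1 f=0 k=1 a=0 j=0 g=1 b=1 c=1 h=1 clk=0
t8.Δ1 m=0 d=1 f=0 k=1 a=0 j=0 g=1 b=1 c=1 h=1 clk=1
t8.Δ2 m=1 d=1 f=0 k=1 a=0 j=0 g=1 b=1 c=1 h=1 clk=1
t8.Δ3 m=1 d=1 f=0 k=1 a=0 j=0 g=1 b=1 c=0 h=1 clk=1
t9.Δ0 m=1 d=1 f=0 k=1 a=0 j=0 g=1 b=1 c=0 h=1 clk=1
t9.Δ1 m=1 d=0 f=0 k=1 a=0 j=0 g=1 b=1 c=0 h=1 clk=0
t9.Δ2 m=1 d=0 f=0 k=1 a=0 j=0 g=1 b=1 c=1 h=1 clk=0
t10.Δ0 m=1 d=0 f=0 k=1 a=0 j=0 g=1 b=1 c=1 h=1 clk=0
t10.Δ1 m=1 d=0 f=0 k=1 a=0 j=1 g=1 b=1 c=1 h=1 clk=1
t10.Δ2 m=0 d=0 f=0 k=1 a=1 j=1 g=1 b=1 c=1 h=1 clk=1
t10.Δ3 m=0 d=0 f=0 k=1 a=1 j=1 g=1 b=0 c=0 h=1 clk=1
t11.Δ0 m=0 d=0 f=0 k=1 a=1 j=1 g=1 b=0 c=0 h=1 clk=1
t11.Δ1 m=0 d=1 f=0 k=1 a=1 j=1 g=1 b=0 c=0 h=1 clk=0
t11.Δ2 m=0 d=1 f=0 k=1 a=1 j=1 g=1 b=0 c=1 h=1 clk=0
t12.Δ0 m=0 d=1 f=0 k=1 a=1 j=1 g=1 b=0 c=1 h=1 clk=0
t12.Δ1 m=0 d=1 f=0 k=1 a=1 j=0 g=1 b=0 c=1 h=1 clk=1
t12.Δ2 m=0 d=1 f=0 k=1 a=0 j=0 g=1 b=0 c=1 h=1 clk=1
t12.Δ3 m=0 d=1 f=0 k=1 a=0 j=0 g=1 b=1 c=1 h=1 clk=1
t13.Δ0 m=0 d=1 f=0 k=1 a=0 j=0 g=1 b=1 c=1 h=1 clk=1
t13.Δ1 m=0 d=1 f=0 k=1 a=0 j=0 g=1 b=1 c=1 h=1 clk=0
t14.Δ0 m=0 d=1 f=0 k=1 a=0 j=0 g=1 b=1 c=1 h=1 clk=0
t14.Δ1 m=0 d=1 f=0 k=1 a=0 j=0 g=1 b=1 c=1 h=1 clk=1
t14.Δ2 m=1 d=1 f=0 k=1 a=0 j=0 g=1 b=1 c=1 h=1 clk=1
t14.Δ3 m=1 d=1 f=0 k=1 a=0 j=0 g=1 b=1 c=0 h=1 clk=1
t15.Δ0 m=1 d=1 f=0 k=1 a=0 j=0 g=1 b=1 c=0 h=1 clk=1
t15.Δ1 m=1 d=0 f=0 k=1 a=0 j=0 g=1 b=1 c=0 h=1 clk=0
t15.Δ2 m=1 d=0 f=0 k=1 a=0 j=0 g=1 b=1 c=1 h=1 clk=0
t16.Δ0 m=1 d=0 f=0 k=1 a=0 j=0 g=1 b=1 c=1 h=1 clk=0
t16.Δ1 m=1 d=0 f=0 k=1 a=0 j=1 g=1 b=1 c=1 h=1 clk=1
t16.Δ2 m=0 d=0 f=0 k=1 a=1 j=1 g=1 b=1 c=1 h=1 clk=1
t16.Δ3 m=0 d=0 f=0 k=1 a=1 j=1 g=1 b=0 c=0 h=1 clk=1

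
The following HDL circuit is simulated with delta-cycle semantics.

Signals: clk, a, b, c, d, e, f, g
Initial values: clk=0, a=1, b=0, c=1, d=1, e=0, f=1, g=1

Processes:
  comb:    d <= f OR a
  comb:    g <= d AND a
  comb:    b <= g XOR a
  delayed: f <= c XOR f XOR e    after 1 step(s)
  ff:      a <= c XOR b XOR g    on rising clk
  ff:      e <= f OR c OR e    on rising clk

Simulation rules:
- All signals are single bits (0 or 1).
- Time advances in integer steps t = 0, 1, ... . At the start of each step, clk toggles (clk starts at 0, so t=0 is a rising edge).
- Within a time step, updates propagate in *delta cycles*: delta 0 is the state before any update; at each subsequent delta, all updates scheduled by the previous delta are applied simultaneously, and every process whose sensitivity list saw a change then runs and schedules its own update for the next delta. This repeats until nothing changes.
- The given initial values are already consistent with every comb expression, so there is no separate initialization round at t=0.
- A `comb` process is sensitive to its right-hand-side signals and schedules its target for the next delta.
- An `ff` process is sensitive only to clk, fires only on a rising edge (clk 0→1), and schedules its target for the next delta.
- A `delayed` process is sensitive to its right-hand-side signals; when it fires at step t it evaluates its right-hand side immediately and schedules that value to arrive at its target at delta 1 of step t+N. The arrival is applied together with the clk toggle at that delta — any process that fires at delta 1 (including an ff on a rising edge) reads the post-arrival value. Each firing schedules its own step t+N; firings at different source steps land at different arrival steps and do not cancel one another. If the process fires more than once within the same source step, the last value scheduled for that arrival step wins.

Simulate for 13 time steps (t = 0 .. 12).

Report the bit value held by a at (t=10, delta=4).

1

t=0 Δ0: clk=0 b=0 f=1 d=1 e=0 c=1 a=1 g=1
  Δ1: clk:0→1
  Δ2: e:0→1, a:1→0
  Δ3: b:0→1, g:1→0
  Δ4: b:1→0
  (4Δ to stable)
t=1 Δ0: clk=1 b=0 f=1 d=1 e=1 c=1 a=0 g=0
  Δ1: clk:1→0
  (1Δ to stable)
t=2 Δ0: clk=0 b=0 f=1 d=1 e=1 c=1 a=0 g=0
  Δ1: clk:0→1
  Δ2: a:0→1
  Δ3: b:0→1, g:0→1
  Δ4: b:1→0
  (4Δ to stable)
t=3 Δ0: clk=1 b=0 f=1 d=1 e=1 c=1 a=1 g=1
  Δ1: clk:1→0
  (1Δ to stable)
t=4 Δ0: clk=0 b=0 f=1 d=1 e=1 c=1 a=1 g=1
  Δ1: clk:0→1
  Δ2: a:1→0
  Δ3: b:0→1, g:1→0
  Δ4: b:1→0
  (4Δ to stable)
t=5 Δ0: clk=1 b=0 f=1 d=1 e=1 c=1 a=0 g=0
  Δ1: clk:1→0
  (1Δ to stable)
t=6 Δ0: clk=0 b=0 f=1 d=1 e=1 c=1 a=0 g=0
  Δ1: clk:0→1
  Δ2: a:0→1
  Δ3: b:0→1, g:0→1
  Δ4: b:1→0
  (4Δ to stable)
t=7 Δ0: clk=1 b=0 f=1 d=1 e=1 c=1 a=1 g=1
  Δ1: clk:1→0
  (1Δ to stable)
t=8 Δ0: clk=0 b=0 f=1 d=1 e=1 c=1 a=1 g=1
  Δ1: clk:0→1
  Δ2: a:1→0
  Δ3: b:0→1, g:1→0
  Δ4: b:1→0
  (4Δ to stable)
t=9 Δ0: clk=1 b=0 f=1 d=1 e=1 c=1 a=0 g=0
  Δ1: clk:1→0
  (1Δ to stable)
t=10 Δ0: clk=0 b=0 f=1 d=1 e=1 c=1 a=0 g=0
  Δ1: clk:0→1
  Δ2: a:0→1
  Δ3: b:0→1, g:0→1
  Δ4: b:1→0
  (4Δ to stable)
t=11 Δ0: clk=1 b=0 f=1 d=1 e=1 c=1 a=1 g=1
  Δ1: clk:1→0
  (1Δ to stable)
t=12 Δ0: clk=0 b=0 f=1 d=1 e=1 c=1 a=1 g=1
  Δ1: clk:0→1
  Δ2: a:1→0
  Δ3: b:0→1, g:1→0
  Δ4: b:1→0
  (4Δ to stable)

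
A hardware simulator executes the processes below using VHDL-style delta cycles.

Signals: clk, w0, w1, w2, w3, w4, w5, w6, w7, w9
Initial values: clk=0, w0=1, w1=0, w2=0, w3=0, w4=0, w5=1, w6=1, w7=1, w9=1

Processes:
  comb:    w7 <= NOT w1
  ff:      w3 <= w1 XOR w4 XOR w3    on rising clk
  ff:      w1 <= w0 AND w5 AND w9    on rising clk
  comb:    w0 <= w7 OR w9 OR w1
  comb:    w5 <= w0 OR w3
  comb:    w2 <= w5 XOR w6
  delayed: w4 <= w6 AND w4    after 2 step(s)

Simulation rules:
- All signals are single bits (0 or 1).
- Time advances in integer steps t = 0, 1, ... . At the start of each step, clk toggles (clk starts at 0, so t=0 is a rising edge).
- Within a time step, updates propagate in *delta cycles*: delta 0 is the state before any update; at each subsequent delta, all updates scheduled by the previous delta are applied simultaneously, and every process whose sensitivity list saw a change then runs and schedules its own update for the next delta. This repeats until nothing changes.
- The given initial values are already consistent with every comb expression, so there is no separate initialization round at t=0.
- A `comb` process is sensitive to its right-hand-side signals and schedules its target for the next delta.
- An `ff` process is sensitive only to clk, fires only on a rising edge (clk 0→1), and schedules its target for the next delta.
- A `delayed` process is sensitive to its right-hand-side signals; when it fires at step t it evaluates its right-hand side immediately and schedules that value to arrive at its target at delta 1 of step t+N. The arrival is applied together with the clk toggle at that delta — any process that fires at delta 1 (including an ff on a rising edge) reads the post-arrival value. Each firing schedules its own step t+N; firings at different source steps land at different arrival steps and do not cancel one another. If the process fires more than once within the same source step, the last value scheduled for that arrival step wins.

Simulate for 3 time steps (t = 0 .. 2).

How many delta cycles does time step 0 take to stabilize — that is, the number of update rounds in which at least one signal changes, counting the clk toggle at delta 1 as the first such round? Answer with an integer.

3

t0.Δ0 w3=0 w9=1 w7=1 w1=0 w0=1 w4=0 w5=1 clk=0 w6=1 w2=0
t0.Δ1 w3=0 w9=1 w7=1 w1=0 w0=1 w4=0 w5=1 clk=1 w6=1 w2=0
t0.Δ2 w3=0 w9=1 w7=1 w1=1 w0=1 w4=0 w5=1 clk=1 w6=1 w2=0
t0.Δ3 w3=0 w9=1 w7=0 w1=1 w0=1 w4=0 w5=1 clk=1 w6=1 w2=0
t1.Δ0 w3=0 w9=1 w7=0 w1=1 w0=1 w4=0 w5=1 clk=1 w6=1 w2=0
t1.Δ1 w3=0 w9=1 w7=0 w1=1 w0=1 w4=0 w5=1 clk=0 w6=1 w2=0
t2.Δ0 w3=0 w9=1 w7=0 w1=1 w0=1 w4=0 w5=1 clk=0 w6=1 w2=0
t2.Δ1 w3=0 w9=1 w7=0 w1=1 w0=1 w4=0 w5=1 clk=1 w6=1 w2=0
t2.Δ2 w3=1 w9=1 w7=0 w1=1 w0=1 w4=0 w5=1 clk=1 w6=1 w2=0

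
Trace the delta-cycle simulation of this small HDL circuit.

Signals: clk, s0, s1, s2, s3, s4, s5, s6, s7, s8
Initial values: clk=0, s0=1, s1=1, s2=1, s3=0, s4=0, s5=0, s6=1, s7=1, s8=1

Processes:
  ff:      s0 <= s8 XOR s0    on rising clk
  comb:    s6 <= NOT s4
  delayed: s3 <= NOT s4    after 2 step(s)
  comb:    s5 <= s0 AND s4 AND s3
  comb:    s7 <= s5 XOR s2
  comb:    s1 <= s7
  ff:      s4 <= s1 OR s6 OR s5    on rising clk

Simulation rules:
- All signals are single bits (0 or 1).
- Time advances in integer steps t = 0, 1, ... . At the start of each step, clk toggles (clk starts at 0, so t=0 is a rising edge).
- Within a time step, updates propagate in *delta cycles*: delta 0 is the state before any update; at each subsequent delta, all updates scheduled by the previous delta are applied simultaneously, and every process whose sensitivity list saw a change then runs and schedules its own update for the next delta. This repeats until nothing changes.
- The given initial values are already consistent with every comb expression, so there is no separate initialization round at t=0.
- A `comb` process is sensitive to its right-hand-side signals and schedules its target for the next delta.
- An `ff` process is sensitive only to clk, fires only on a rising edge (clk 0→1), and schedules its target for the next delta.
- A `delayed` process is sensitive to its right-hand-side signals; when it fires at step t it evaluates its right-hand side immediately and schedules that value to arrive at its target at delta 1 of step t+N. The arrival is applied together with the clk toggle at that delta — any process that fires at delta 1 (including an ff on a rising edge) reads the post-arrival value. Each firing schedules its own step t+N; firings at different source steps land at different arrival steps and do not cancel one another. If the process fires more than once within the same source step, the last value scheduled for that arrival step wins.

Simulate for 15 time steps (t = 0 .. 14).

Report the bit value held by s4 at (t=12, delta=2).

t=0 Δ0: s3=0 s1=1 s4=0 s6=1 s7=1 s2=1 clk=0 s8=1 s5=0 s0=1
  Δ1: clk:0→1
  Δ2: s4:0→1, s0:1→0
  Δ3: s6:1→0
  (3Δ to stable)
t=1 Δ0: s3=0 s1=1 s4=1 s6=0 s7=1 s2=1 clk=1 s8=1 s5=0 s0=0
  Δ1: clk:1→0
  (1Δ to stable)
t=2 Δ0: s3=0 s1=1 s4=1 s6=0 s7=1 s2=1 clk=0 s8=1 s5=0 s0=0
  Δ1: clk:0→1
  Δ2: s0:0→1
  (2Δ to stable)
t=3 Δ0: s3=0 s1=1 s4=1 s6=0 s7=1 s2=1 clk=1 s8=1 s5=0 s0=1
  Δ1: clk:1→0
  (1Δ to stable)
t=4 Δ0: s3=0 s1=1 s4=1 s6=0 s7=1 s2=1 clk=0 s8=1 s5=0 s0=1
  Δ1: clk:0→1
  Δ2: s0:1→0
  (2Δ to stable)
t=5 Δ0: s3=0 s1=1 s4=1 s6=0 s7=1 s2=1 clk=1 s8=1 s5=0 s0=0
  Δ1: clk:1→0
  (1Δ to stable)
t=6 Δ0: s3=0 s1=1 s4=1 s6=0 s7=1 s2=1 clk=0 s8=1 s5=0 s0=0
  Δ1: clk:0→1
  Δ2: s0:0→1
  (2Δ to stable)
t=7 Δ0: s3=0 s1=1 s4=1 s6=0 s7=1 s2=1 clk=1 s8=1 s5=0 s0=1
  Δ1: clk:1→0
  (1Δ to stable)
t=8 Δ0: s3=0 s1=1 s4=1 s6=0 s7=1 s2=1 clk=0 s8=1 s5=0 s0=1
  Δ1: clk:0→1
  Δ2: s0:1→0
  (2Δ to stable)
t=9 Δ0: s3=0 s1=1 s4=1 s6=0 s7=1 s2=1 clk=1 s8=1 s5=0 s0=0
  Δ1: clk:1→0
  (1Δ to stable)
t=10 Δ0: s3=0 s1=1 s4=1 s6=0 s7=1 s2=1 clk=0 s8=1 s5=0 s0=0
  Δ1: clk:0→1
  Δ2: s0:0→1
  (2Δ to stable)
t=11 Δ0: s3=0 s1=1 s4=1 s6=0 s7=1 s2=1 clk=1 s8=1 s5=0 s0=1
  Δ1: clk:1→0
  (1Δ to stable)
t=12 Δ0: s3=0 s1=1 s4=1 s6=0 s7=1 s2=1 clk=0 s8=1 s5=0 s0=1
  Δ1: clk:0→1
  Δ2: s0:1→0
  (2Δ to stable)
t=13 Δ0: s3=0 s1=1 s4=1 s6=0 s7=1 s2=1 clk=1 s8=1 s5=0 s0=0
  Δ1: clk:1→0
  (1Δ to stable)
t=14 Δ0: s3=0 s1=1 s4=1 s6=0 s7=1 s2=1 clk=0 s8=1 s5=0 s0=0
  Δ1: clk:0→1
  Δ2: s0:0→1
  (2Δ to stable)

1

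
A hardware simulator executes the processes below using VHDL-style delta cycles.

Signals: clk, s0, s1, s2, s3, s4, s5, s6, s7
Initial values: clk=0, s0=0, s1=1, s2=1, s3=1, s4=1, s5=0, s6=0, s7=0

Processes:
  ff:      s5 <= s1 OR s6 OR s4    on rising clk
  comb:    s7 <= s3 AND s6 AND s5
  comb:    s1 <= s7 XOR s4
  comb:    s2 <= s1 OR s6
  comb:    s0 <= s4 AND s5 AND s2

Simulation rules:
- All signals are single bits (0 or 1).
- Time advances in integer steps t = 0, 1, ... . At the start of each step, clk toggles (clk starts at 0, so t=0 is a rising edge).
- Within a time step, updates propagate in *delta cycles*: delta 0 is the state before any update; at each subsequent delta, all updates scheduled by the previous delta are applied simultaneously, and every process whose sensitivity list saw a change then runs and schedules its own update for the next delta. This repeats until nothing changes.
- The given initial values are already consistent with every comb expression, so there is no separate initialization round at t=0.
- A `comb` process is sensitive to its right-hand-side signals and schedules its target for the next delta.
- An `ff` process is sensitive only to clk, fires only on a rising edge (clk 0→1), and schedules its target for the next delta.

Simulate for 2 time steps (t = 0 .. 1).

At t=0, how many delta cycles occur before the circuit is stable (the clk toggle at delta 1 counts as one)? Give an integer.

3

t=0 Δ0: s5=0 s4=1 s3=1 s6=0 s2=1 clk=0 s1=1 s0=0 s7=0
  Δ1: clk:0→1
  Δ2: s5:0→1
  Δ3: s0:0→1
  (3Δ to stable)
t=1 Δ0: s5=1 s4=1 s3=1 s6=0 s2=1 clk=1 s1=1 s0=1 s7=0
  Δ1: clk:1→0
  (1Δ to stable)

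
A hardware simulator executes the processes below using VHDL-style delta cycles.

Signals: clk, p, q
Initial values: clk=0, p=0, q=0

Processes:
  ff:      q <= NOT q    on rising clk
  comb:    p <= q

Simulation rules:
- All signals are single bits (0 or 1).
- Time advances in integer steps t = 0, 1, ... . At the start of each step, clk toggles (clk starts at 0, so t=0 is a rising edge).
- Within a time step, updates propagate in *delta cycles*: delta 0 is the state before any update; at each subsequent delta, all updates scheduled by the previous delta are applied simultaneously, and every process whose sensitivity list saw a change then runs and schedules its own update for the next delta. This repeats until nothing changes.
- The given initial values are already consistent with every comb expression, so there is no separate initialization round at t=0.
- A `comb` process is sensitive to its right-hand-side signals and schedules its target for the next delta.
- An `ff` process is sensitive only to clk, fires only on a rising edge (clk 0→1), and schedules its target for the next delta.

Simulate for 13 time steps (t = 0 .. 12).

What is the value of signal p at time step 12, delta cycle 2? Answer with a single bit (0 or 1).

t0.Δ0 p=0 q=0 clk=0
t0.Δ1 p=0 q=0 clk=1
t0.Δ2 p=0 q=1 clk=1
t0.Δ3 p=1 q=1 clk=1
t1.Δ0 p=1 q=1 clk=1
t1.Δ1 p=1 q=1 clk=0
t2.Δ0 p=1 q=1 clk=0
t2.Δ1 p=1 q=1 clk=1
t2.Δ2 p=1 q=0 clk=1
t2.Δ3 p=0 q=0 clk=1
t3.Δ0 p=0 q=0 clk=1
t3.Δ1 p=0 q=0 clk=0
t4.Δ0 p=0 q=0 clk=0
t4.Δ1 p=0 q=0 clk=1
t4.Δ2 p=0 q=1 clk=1
t4.Δ3 p=1 q=1 clk=1
t5.Δ0 p=1 q=1 clk=1
t5.Δ1 p=1 q=1 clk=0
t6.Δ0 p=1 q=1 clk=0
t6.Δ1 p=1 q=1 clk=1
t6.Δ2 p=1 q=0 clk=1
t6.Δ3 p=0 q=0 clk=1
t7.Δ0 p=0 q=0 clk=1
t7.Δ1 p=0 q=0 clk=0
t8.Δ0 p=0 q=0 clk=0
t8.Δ1 p=0 q=0 clk=1
t8.Δ2 p=0 q=1 clk=1
t8.Δ3 p=1 q=1 clk=1
t9.Δ0 p=1 q=1 clk=1
t9.Δ1 p=1 q=1 clk=0
t10.Δ0 p=1 q=1 clk=0
t10.Δ1 p=1 q=1 clk=1
t10.Δ2 p=1 q=0 clk=1
t10.Δ3 p=0 q=0 clk=1
t11.Δ0 p=0 q=0 clk=1
t11.Δ1 p=0 q=0 clk=0
t12.Δ0 p=0 q=0 clk=0
t12.Δ1 p=0 q=0 clk=1
t12.Δ2 p=0 q=1 clk=1
t12.Δ3 p=1 q=1 clk=1

0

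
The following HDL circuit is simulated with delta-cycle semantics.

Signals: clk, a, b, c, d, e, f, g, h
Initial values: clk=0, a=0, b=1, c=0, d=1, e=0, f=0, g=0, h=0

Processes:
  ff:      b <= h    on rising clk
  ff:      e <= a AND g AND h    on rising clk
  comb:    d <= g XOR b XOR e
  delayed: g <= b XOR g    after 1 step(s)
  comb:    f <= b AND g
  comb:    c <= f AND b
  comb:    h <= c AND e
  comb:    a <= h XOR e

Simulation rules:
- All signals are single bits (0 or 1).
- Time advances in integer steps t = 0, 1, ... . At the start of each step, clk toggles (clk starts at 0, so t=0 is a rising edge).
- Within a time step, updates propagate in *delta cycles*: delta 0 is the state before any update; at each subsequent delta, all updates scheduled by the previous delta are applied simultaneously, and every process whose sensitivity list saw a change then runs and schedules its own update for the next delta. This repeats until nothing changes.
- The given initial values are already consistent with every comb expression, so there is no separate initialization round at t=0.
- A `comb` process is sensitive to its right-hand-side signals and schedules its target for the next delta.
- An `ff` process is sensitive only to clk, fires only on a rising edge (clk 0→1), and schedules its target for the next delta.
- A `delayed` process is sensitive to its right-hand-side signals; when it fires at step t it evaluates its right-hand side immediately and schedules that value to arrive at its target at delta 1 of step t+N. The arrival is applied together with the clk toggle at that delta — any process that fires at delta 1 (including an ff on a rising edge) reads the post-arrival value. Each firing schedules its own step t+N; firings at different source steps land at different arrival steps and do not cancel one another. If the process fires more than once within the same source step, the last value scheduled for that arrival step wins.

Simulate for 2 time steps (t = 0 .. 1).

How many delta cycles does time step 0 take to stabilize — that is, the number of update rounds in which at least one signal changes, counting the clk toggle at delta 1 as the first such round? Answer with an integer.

t0.Δ0 f=0 g=0 c=0 b=1 h=0 a=0 d=1 e=0 clk=0
t0.Δ1 f=0 g=0 c=0 b=1 h=0 a=0 d=1 e=0 clk=1
t0.Δ2 f=0 g=0 c=0 b=0 h=0 a=0 d=1 e=0 clk=1
t0.Δ3 f=0 g=0 c=0 b=0 h=0 a=0 d=0 e=0 clk=1
t1.Δ0 f=0 g=0 c=0 b=0 h=0 a=0 d=0 e=0 clk=1
t1.Δ1 f=0 g=0 c=0 b=0 h=0 a=0 d=0 e=0 clk=0

3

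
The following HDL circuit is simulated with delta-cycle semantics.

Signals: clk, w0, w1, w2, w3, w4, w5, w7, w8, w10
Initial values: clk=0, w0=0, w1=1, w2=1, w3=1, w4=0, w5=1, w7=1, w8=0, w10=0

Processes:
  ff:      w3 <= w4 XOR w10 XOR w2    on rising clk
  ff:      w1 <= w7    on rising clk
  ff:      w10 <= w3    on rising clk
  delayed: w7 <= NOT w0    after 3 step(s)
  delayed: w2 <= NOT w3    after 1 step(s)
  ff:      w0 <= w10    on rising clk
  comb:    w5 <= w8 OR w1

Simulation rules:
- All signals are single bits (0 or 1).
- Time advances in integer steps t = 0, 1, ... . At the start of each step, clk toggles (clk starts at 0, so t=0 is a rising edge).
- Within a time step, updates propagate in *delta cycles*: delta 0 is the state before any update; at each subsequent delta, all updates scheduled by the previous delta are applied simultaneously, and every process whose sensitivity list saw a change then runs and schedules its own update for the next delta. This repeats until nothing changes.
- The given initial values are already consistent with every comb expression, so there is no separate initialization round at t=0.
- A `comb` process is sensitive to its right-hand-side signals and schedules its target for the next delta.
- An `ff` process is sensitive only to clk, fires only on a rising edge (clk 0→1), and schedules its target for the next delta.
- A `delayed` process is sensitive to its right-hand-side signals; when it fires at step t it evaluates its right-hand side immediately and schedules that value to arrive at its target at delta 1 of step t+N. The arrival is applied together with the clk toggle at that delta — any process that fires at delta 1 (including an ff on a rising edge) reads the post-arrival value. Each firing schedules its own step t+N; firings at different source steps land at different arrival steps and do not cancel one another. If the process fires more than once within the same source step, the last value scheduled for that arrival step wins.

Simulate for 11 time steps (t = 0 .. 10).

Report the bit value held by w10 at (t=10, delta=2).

t=0 Δ0: w5=1 clk=0 w2=1 w4=0 w3=1 w8=0 w0=0 w1=1 w7=1 w10=0
  Δ1: clk:0→1
  Δ2: w10:0→1
  (2Δ to stable)
t=1 Δ0: w5=1 clk=1 w2=1 w4=0 w3=1 w8=0 w0=0 w1=1 w7=1 w10=1
  Δ1: clk:1→0
  (1Δ to stable)
t=2 Δ0: w5=1 clk=0 w2=1 w4=0 w3=1 w8=0 w0=0 w1=1 w7=1 w10=1
  Δ1: clk:0→1
  Δ2: w3:1→0, w0:0→1
  (2Δ to stable)
t=3 Δ0: w5=1 clk=1 w2=1 w4=0 w3=0 w8=0 w0=1 w1=1 w7=1 w10=1
  Δ1: clk:1→0
  (1Δ to stable)
t=4 Δ0: w5=1 clk=0 w2=1 w4=0 w3=0 w8=0 w0=1 w1=1 w7=1 w10=1
  Δ1: clk:0→1
  Δ2: w10:1→0
  (2Δ to stable)
t=5 Δ0: w5=1 clk=1 w2=1 w4=0 w3=0 w8=0 w0=1 w1=1 w7=1 w10=0
  Δ1: clk:1→0, w7:1→0
  (1Δ to stable)
t=6 Δ0: w5=1 clk=0 w2=1 w4=0 w3=0 w8=0 w0=1 w1=1 w7=0 w10=0
  Δ1: clk:0→1
  Δ2: w3:0→1, w0:1→0, w1:1→0
  Δ3: w5:1→0
  (3Δ to stable)
t=7 Δ0: w5=0 clk=1 w2=1 w4=0 w3=1 w8=0 w0=0 w1=0 w7=0 w10=0
  Δ1: clk:1→0, w2:1→0
  (1Δ to stable)
t=8 Δ0: w5=0 clk=0 w2=0 w4=0 w3=1 w8=0 w0=0 w1=0 w7=0 w10=0
  Δ1: clk:0→1
  Δ2: w3:1→0, w10:0→1
  (2Δ to stable)
t=9 Δ0: w5=0 clk=1 w2=0 w4=0 w3=0 w8=0 w0=0 w1=0 w7=0 w10=1
  Δ1: clk:1→0, w2:0→1, w7:0→1
  (1Δ to stable)
t=10 Δ0: w5=0 clk=0 w2=1 w4=0 w3=0 w8=0 w0=0 w1=0 w7=1 w10=1
  Δ1: clk:0→1
  Δ2: w0:0→1, w1:0→1, w10:1→0
  Δ3: w5:0→1
  (3Δ to stable)

0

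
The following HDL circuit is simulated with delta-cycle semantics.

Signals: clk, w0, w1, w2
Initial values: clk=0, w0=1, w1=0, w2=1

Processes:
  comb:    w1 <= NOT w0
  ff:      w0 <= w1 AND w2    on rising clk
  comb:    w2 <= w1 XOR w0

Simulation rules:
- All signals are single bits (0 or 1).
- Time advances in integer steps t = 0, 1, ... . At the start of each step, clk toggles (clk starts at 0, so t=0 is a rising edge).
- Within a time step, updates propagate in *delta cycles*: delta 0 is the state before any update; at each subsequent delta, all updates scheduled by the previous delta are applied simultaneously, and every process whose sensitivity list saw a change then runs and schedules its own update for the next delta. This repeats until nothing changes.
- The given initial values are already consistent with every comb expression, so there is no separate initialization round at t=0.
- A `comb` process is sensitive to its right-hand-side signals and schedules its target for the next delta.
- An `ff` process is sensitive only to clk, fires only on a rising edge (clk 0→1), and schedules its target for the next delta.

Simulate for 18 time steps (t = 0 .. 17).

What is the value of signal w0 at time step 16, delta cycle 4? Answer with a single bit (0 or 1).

[bits: clk,w1,w2,w0]
t=0: Δ0=0011 Δ1=1011 Δ2=1010 Δ3=1100 Δ4=1110 | 4Δ
t=1: Δ0=1110 Δ1=0110 | 1Δ
t=2: Δ0=0110 Δ1=1110 Δ2=1111 Δ3=1001 Δ4=1011 | 4Δ
t=3: Δ0=1011 Δ1=0011 | 1Δ
t=4: Δ0=0011 Δ1=1011 Δ2=1010 Δ3=1100 Δ4=1110 | 4Δ
t=5: Δ0=1110 Δ1=0110 | 1Δ
t=6: Δ0=0110 Δ1=1110 Δ2=1111 Δ3=1001 Δ4=1011 | 4Δ
t=7: Δ0=1011 Δ1=0011 | 1Δ
t=8: Δ0=0011 Δ1=1011 Δ2=1010 Δ3=1100 Δ4=1110 | 4Δ
t=9: Δ0=1110 Δ1=0110 | 1Δ
t=10: Δ0=0110 Δ1=1110 Δ2=1111 Δ3=1001 Δ4=1011 | 4Δ
t=11: Δ0=1011 Δ1=0011 | 1Δ
t=12: Δ0=0011 Δ1=1011 Δ2=1010 Δ3=1100 Δ4=1110 | 4Δ
t=13: Δ0=1110 Δ1=0110 | 1Δ
t=14: Δ0=0110 Δ1=1110 Δ2=1111 Δ3=1001 Δ4=1011 | 4Δ
t=15: Δ0=1011 Δ1=0011 | 1Δ
t=16: Δ0=0011 Δ1=1011 Δ2=1010 Δ3=1100 Δ4=1110 | 4Δ
t=17: Δ0=1110 Δ1=0110 | 1Δ

0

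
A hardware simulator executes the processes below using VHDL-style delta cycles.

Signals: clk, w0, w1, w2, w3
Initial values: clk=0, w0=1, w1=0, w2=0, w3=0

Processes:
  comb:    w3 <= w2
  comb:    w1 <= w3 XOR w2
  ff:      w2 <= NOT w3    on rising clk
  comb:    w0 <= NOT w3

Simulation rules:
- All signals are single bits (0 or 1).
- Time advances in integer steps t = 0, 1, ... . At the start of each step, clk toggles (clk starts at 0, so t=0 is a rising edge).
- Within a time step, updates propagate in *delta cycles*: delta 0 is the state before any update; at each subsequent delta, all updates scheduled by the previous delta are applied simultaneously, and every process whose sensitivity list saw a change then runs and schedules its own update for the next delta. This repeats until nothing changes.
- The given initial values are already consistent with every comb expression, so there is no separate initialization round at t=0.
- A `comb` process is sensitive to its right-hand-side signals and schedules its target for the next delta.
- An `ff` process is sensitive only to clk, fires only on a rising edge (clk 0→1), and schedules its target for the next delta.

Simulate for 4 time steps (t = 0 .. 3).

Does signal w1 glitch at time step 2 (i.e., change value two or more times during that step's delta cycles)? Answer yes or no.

t0.Δ0 w3=0 w0=1 w1=0 w2=0 clk=0
t0.Δ1 w3=0 w0=1 w1=0 w2=0 clk=1
t0.Δ2 w3=0 w0=1 w1=0 w2=1 clk=1
t0.Δ3 w3=1 w0=1 w1=1 w2=1 clk=1
t0.Δ4 w3=1 w0=0 w1=0 w2=1 clk=1
t1.Δ0 w3=1 w0=0 w1=0 w2=1 clk=1
t1.Δ1 w3=1 w0=0 w1=0 w2=1 clk=0
t2.Δ0 w3=1 w0=0 w1=0 w2=1 clk=0
t2.Δ1 w3=1 w0=0 w1=0 w2=1 clk=1
t2.Δ2 w3=1 w0=0 w1=0 w2=0 clk=1
t2.Δ3 w3=0 w0=0 w1=1 w2=0 clk=1
t2.Δ4 w3=0 w0=1 w1=0 w2=0 clk=1
t3.Δ0 w3=0 w0=1 w1=0 w2=0 clk=1
t3.Δ1 w3=0 w0=1 w1=0 w2=0 clk=0

yes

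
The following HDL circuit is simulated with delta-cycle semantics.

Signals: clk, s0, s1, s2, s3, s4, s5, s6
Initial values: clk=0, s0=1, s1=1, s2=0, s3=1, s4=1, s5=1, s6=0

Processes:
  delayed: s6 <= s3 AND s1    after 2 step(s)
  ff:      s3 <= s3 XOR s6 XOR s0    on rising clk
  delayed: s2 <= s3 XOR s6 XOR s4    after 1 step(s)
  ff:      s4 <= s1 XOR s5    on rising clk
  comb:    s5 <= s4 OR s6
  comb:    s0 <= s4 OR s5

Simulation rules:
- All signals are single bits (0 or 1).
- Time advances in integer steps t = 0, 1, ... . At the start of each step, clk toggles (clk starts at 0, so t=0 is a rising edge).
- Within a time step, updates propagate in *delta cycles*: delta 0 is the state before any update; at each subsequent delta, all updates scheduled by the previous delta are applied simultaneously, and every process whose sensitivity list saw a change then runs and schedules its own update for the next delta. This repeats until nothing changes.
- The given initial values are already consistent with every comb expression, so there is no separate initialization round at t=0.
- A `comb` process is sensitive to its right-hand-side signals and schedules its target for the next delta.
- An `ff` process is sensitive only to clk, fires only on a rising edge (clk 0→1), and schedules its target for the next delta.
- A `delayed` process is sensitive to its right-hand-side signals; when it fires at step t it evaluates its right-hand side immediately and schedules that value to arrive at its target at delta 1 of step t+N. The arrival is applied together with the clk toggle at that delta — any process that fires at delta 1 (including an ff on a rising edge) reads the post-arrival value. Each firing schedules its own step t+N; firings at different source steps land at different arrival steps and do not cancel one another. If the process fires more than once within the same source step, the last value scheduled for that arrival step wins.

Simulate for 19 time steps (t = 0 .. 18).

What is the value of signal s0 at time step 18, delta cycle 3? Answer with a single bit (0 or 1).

1

t=0 Δ0: s5=1 s4=1 s2=0 s1=1 s6=0 s3=1 clk=0 s0=1
  Δ1: clk:0→1
  Δ2: s4:1→0, s3:1→0
  Δ3: s5:1→0
  Δ4: s0:1→0
  (4Δ to stable)
t=1 Δ0: s5=0 s4=0 s2=0 s1=1 s6=0 s3=0 clk=1 s0=0
  Δ1: clk:1→0
  (1Δ to stable)
t=2 Δ0: s5=0 s4=0 s2=0 s1=1 s6=0 s3=0 clk=0 s0=0
  Δ1: clk:0→1
  Δ2: s4:0→1
  Δ3: s5:0→1, s0:0→1
  (3Δ to stable)
t=3 Δ0: s5=1 s4=1 s2=0 s1=1 s6=0 s3=0 clk=1 s0=1
  Δ1: s2:0→1, clk:1→0
  (1Δ to stable)
t=4 Δ0: s5=1 s4=1 s2=1 s1=1 s6=0 s3=0 clk=0 s0=1
  Δ1: clk:0→1
  Δ2: s4:1→0, s3:0→1
  Δ3: s5:1→0
  Δ4: s0:1→0
  (4Δ to stable)
t=5 Δ0: s5=0 s4=0 s2=1 s1=1 s6=0 s3=1 clk=1 s0=0
  Δ1: clk:1→0
  (1Δ to stable)
t=6 Δ0: s5=0 s4=0 s2=1 s1=1 s6=0 s3=1 clk=0 s0=0
  Δ1: s6:0→1, clk:0→1
  Δ2: s5:0→1, s4:0→1, s3:1→0
  Δ3: s0:0→1
  (3Δ to stable)
t=7 Δ0: s5=1 s4=1 s2=1 s1=1 s6=1 s3=0 clk=1 s0=1
  Δ1: s2:1→0, clk:1→0
  (1Δ to stable)
t=8 Δ0: s5=1 s4=1 s2=0 s1=1 s6=1 s3=0 clk=0 s0=1
  Δ1: s6:1→0, clk:0→1
  Δ2: s4:1→0, s3:0→1
  Δ3: s5:1→0
  Δ4: s0:1→0
  (4Δ to stable)
t=9 Δ0: s5=0 s4=0 s2=0 s1=1 s6=0 s3=1 clk=1 s0=0
  Δ1: s2:0→1, clk:1→0
  (1Δ to stable)
t=10 Δ0: s5=0 s4=0 s2=1 s1=1 s6=0 s3=1 clk=0 s0=0
  Δ1: s6:0→1, clk:0→1
  Δ2: s5:0→1, s4:0→1, s3:1→0
  Δ3: s0:0→1
  (3Δ to stable)
t=11 Δ0: s5=1 s4=1 s2=1 s1=1 s6=1 s3=0 clk=1 s0=1
  Δ1: s2:1→0, clk:1→0
  (1Δ to stable)
t=12 Δ0: s5=1 s4=1 s2=0 s1=1 s6=1 s3=0 clk=0 s0=1
  Δ1: s6:1→0, clk:0→1
  Δ2: s4:1→0, s3:0→1
  Δ3: s5:1→0
  Δ4: s0:1→0
  (4Δ to stable)
t=13 Δ0: s5=0 s4=0 s2=0 s1=1 s6=0 s3=1 clk=1 s0=0
  Δ1: s2:0→1, clk:1→0
  (1Δ to stable)
t=14 Δ0: s5=0 s4=0 s2=1 s1=1 s6=0 s3=1 clk=0 s0=0
  Δ1: s6:0→1, clk:0→1
  Δ2: s5:0→1, s4:0→1, s3:1→0
  Δ3: s0:0→1
  (3Δ to stable)
t=15 Δ0: s5=1 s4=1 s2=1 s1=1 s6=1 s3=0 clk=1 s0=1
  Δ1: s2:1→0, clk:1→0
  (1Δ to stable)
t=16 Δ0: s5=1 s4=1 s2=0 s1=1 s6=1 s3=0 clk=0 s0=1
  Δ1: s6:1→0, clk:0→1
  Δ2: s4:1→0, s3:0→1
  Δ3: s5:1→0
  Δ4: s0:1→0
  (4Δ to stable)
t=17 Δ0: s5=0 s4=0 s2=0 s1=1 s6=0 s3=1 clk=1 s0=0
  Δ1: s2:0→1, clk:1→0
  (1Δ to stable)
t=18 Δ0: s5=0 s4=0 s2=1 s1=1 s6=0 s3=1 clk=0 s0=0
  Δ1: s6:0→1, clk:0→1
  Δ2: s5:0→1, s4:0→1, s3:1→0
  Δ3: s0:0→1
  (3Δ to stable)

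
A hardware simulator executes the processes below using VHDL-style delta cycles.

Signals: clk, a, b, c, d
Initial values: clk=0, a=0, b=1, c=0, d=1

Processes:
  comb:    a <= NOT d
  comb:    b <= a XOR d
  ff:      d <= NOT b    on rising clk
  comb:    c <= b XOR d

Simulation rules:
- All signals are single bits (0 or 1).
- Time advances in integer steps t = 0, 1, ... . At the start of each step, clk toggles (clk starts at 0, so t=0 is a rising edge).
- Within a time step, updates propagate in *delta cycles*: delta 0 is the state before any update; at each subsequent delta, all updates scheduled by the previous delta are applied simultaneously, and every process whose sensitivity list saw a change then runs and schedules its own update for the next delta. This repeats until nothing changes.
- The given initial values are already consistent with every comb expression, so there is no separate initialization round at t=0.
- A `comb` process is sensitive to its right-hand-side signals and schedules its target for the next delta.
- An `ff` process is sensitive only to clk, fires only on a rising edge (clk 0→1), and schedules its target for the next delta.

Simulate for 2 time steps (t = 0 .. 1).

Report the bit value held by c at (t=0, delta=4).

t=0 Δ0: clk=0 c=0 a=0 b=1 d=1
  Δ1: clk:0→1
  Δ2: d:1→0
  Δ3: c:0→1, a:0→1, b:1→0
  Δ4: c:1→0, b:0→1
  Δ5: c:0→1
  (5Δ to stable)
t=1 Δ0: clk=1 c=1 a=1 b=1 d=0
  Δ1: clk:1→0
  (1Δ to stable)

0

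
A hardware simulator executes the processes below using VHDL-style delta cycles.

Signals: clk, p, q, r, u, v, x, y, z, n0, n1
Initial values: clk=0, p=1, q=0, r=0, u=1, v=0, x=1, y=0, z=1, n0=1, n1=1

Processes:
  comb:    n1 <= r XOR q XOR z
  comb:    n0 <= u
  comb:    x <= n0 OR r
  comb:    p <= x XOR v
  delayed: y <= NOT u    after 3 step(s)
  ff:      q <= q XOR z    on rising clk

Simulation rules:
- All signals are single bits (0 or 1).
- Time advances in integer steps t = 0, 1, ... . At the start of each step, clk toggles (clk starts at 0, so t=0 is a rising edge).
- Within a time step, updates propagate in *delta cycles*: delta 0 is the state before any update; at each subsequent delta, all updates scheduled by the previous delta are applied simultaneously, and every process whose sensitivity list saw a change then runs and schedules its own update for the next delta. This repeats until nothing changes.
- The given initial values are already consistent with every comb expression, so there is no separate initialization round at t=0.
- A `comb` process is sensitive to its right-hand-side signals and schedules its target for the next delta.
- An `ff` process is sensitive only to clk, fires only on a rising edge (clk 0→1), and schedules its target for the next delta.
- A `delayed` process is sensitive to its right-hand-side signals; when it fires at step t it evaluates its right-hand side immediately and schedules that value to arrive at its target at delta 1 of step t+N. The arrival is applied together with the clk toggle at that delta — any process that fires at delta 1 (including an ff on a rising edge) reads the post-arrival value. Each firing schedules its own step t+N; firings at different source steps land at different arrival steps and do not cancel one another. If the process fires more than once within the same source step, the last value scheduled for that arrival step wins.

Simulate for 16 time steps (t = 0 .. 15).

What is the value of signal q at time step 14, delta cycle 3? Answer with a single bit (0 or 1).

[bits: z,n0,clk,n1,y,q,v,u,x,r,p]
t=0: Δ0=11010001101 Δ1=11110001101 Δ2=11110101101 Δ3=11100101101 | 3Δ
t=1: Δ0=11100101101 Δ1=11000101101 | 1Δ
t=2: Δ0=11000101101 Δ1=11100101101 Δ2=11100001101 Δ3=11110001101 | 3Δ
t=3: Δ0=11110001101 Δ1=11010001101 | 1Δ
t=4: Δ0=11010001101 Δ1=11110001101 Δ2=11110101101 Δ3=11100101101 | 3Δ
t=5: Δ0=11100101101 Δ1=11000101101 | 1Δ
t=6: Δ0=11000101101 Δ1=11100101101 Δ2=11100001101 Δ3=11110001101 | 3Δ
t=7: Δ0=11110001101 Δ1=11010001101 | 1Δ
t=8: Δ0=11010001101 Δ1=11110001101 Δ2=11110101101 Δ3=11100101101 | 3Δ
t=9: Δ0=11100101101 Δ1=11000101101 | 1Δ
t=10: Δ0=11000101101 Δ1=11100101101 Δ2=11100001101 Δ3=11110001101 | 3Δ
t=11: Δ0=11110001101 Δ1=11010001101 | 1Δ
t=12: Δ0=11010001101 Δ1=11110001101 Δ2=11110101101 Δ3=11100101101 | 3Δ
t=13: Δ0=11100101101 Δ1=11000101101 | 1Δ
t=14: Δ0=11000101101 Δ1=11100101101 Δ2=11100001101 Δ3=11110001101 | 3Δ
t=15: Δ0=11110001101 Δ1=11010001101 | 1Δ

0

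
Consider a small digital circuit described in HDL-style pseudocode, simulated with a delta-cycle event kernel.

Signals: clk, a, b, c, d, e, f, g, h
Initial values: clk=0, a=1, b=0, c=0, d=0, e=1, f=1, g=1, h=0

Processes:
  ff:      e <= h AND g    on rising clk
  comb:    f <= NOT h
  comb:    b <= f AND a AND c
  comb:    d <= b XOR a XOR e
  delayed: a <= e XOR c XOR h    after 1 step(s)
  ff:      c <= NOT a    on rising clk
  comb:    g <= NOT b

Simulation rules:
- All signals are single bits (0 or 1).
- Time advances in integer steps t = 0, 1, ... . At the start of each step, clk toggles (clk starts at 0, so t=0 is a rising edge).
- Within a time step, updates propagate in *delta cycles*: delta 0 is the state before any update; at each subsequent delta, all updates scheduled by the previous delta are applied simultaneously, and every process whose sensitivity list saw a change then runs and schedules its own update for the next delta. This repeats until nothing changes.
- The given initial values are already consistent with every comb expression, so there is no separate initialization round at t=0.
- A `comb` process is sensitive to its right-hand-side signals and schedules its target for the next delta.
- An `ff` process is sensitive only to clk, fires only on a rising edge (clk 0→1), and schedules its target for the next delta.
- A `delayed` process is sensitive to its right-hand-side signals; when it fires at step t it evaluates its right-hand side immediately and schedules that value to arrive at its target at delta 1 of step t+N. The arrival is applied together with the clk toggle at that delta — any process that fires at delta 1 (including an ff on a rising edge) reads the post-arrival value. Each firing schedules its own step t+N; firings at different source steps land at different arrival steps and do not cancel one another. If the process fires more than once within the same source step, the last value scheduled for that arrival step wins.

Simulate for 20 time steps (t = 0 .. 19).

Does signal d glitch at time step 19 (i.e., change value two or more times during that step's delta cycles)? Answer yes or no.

yes

t0.Δ0 e=1 f=1 c=0 g=1 d=0 a=1 b=0 clk=0 h=0
t0.Δ1 e=1 f=1 c=0 g=1 d=0 a=1 b=0 clk=1 h=0
t0.Δ2 e=0 f=1 c=0 g=1 d=0 a=1 b=0 clk=1 h=0
t0.Δ3 e=0 f=1 c=0 g=1 d=1 a=1 b=0 clk=1 h=0
t1.Δ0 e=0 f=1 c=0 g=1 d=1 a=1 b=0 clk=1 h=0
t1.Δ1 e=0 f=1 c=0 g=1 d=1 a=0 b=0 clk=0 h=0
t1.Δ2 e=0 f=1 c=0 g=1 d=0 a=0 b=0 clk=0 h=0
t2.Δ0 e=0 f=1 c=0 g=1 d=0 a=0 b=0 clk=0 h=0
t2.Δ1 e=0 f=1 c=0 g=1 d=0 a=0 b=0 clk=1 h=0
t2.Δ2 e=0 f=1 c=1 g=1 d=0 a=0 b=0 clk=1 h=0
t3.Δ0 e=0 f=1 c=1 g=1 d=0 a=0 b=0 clk=1 h=0
t3.Δ1 e=0 f=1 c=1 g=1 d=0 a=1 b=0 clk=0 h=0
t3.Δ2 e=0 f=1 c=1 g=1 d=1 a=1 b=1 clk=0 h=0
t3.Δ3 e=0 f=1 c=1 g=0 d=0 a=1 b=1 clk=0 h=0
t4.Δ0 e=0 f=1 c=1 g=0 d=0 a=1 b=1 clk=0 h=0
t4.Δ1 e=0 f=1 c=1 g=0 d=0 a=1 b=1 clk=1 h=0
t4.Δ2 e=0 f=1 c=0 g=0 d=0 a=1 b=1 clk=1 h=0
t4.Δ3 e=0 f=1 c=0 g=0 d=0 a=1 b=0 clk=1 h=0
t4.Δ4 e=0 f=1 c=0 g=1 d=1 a=1 b=0 clk=1 h=0
t5.Δ0 e=0 f=1 c=0 g=1 d=1 a=1 b=0 clk=1 h=0
t5.Δ1 e=0 f=1 c=0 g=1 d=1 a=0 b=0 clk=0 h=0
t5.Δ2 e=0 f=1 c=0 g=1 d=0 a=0 b=0 clk=0 h=0
t6.Δ0 e=0 f=1 c=0 g=1 d=0 a=0 b=0 clk=0 h=0
t6.Δ1 e=0 f=1 c=0 g=1 d=0 a=0 b=0 clk=1 h=0
t6.Δ2 e=0 f=1 c=1 g=1 d=0 a=0 b=0 clk=1 h=0
t7.Δ0 e=0 f=1 c=1 g=1 d=0 a=0 b=0 clk=1 h=0
t7.Δ1 e=0 f=1 c=1 g=1 d=0 a=1 b=0 clk=0 h=0
t7.Δ2 e=0 f=1 c=1 g=1 d=1 a=1 b=1 clk=0 h=0
t7.Δ3 e=0 f=1 c=1 g=0 d=0 a=1 b=1 clk=0 h=0
t8.Δ0 e=0 f=1 c=1 g=0 d=0 a=1 b=1 clk=0 h=0
t8.Δ1 e=0 f=1 c=1 g=0 d=0 a=1 b=1 clk=1 h=0
t8.Δ2 e=0 f=1 c=0 g=0 d=0 a=1 b=1 clk=1 h=0
t8.Δ3 e=0 f=1 c=0 g=0 d=0 a=1 b=0 clk=1 h=0
t8.Δ4 e=0 f=1 c=0 g=1 d=1 a=1 b=0 clk=1 h=0
t9.Δ0 e=0 f=1 c=0 g=1 d=1 a=1 b=0 clk=1 h=0
t9.Δ1 e=0 f=1 c=0 g=1 d=1 a=0 b=0 clk=0 h=0
t9.Δ2 e=0 f=1 c=0 g=1 d=0 a=0 b=0 clk=0 h=0
t10.Δ0 e=0 f=1 c=0 g=1 d=0 a=0 b=0 clk=0 h=0
t10.Δ1 e=0 f=1 c=0 g=1 d=0 a=0 b=0 clk=1 h=0
t10.Δ2 e=0 f=1 c=1 g=1 d=0 a=0 b=0 clk=1 h=0
t11.Δ0 e=0 f=1 c=1 g=1 d=0 a=0 b=0 clk=1 h=0
t11.Δ1 e=0 f=1 c=1 g=1 d=0 a=1 b=0 clk=0 h=0
t11.Δ2 e=0 f=1 c=1 g=1 d=1 a=1 b=1 clk=0 h=0
t11.Δ3 e=0 f=1 c=1 g=0 d=0 a=1 b=1 clk=0 h=0
t12.Δ0 e=0 f=1 c=1 g=0 d=0 a=1 b=1 clk=0 h=0
t12.Δ1 e=0 f=1 c=1 g=0 d=0 a=1 b=1 clk=1 h=0
t12.Δ2 e=0 f=1 c=0 g=0 d=0 a=1 b=1 clk=1 h=0
t12.Δ3 e=0 f=1 c=0 g=0 d=0 a=1 b=0 clk=1 h=0
t12.Δ4 e=0 f=1 c=0 g=1 d=1 a=1 b=0 clk=1 h=0
t13.Δ0 e=0 f=1 c=0 g=1 d=1 a=1 b=0 clk=1 h=0
t13.Δ1 e=0 f=1 c=0 g=1 d=1 a=0 b=0 clk=0 h=0
t13.Δ2 e=0 f=1 c=0 g=1 d=0 a=0 b=0 clk=0 h=0
t14.Δ0 e=0 f=1 c=0 g=1 d=0 a=0 b=0 clk=0 h=0
t14.Δ1 e=0 f=1 c=0 g=1 d=0 a=0 b=0 clk=1 h=0
t14.Δ2 e=0 f=1 c=1 g=1 d=0 a=0 b=0 clk=1 h=0
t15.Δ0 e=0 f=1 c=1 g=1 d=0 a=0 b=0 clk=1 h=0
t15.Δ1 e=0 f=1 c=1 g=1 d=0 a=1 b=0 clk=0 h=0
t15.Δ2 e=0 f=1 c=1 g=1 d=1 a=1 b=1 clk=0 h=0
t15.Δ3 e=0 f=1 c=1 g=0 d=0 a=1 b=1 clk=0 h=0
t16.Δ0 e=0 f=1 c=1 g=0 d=0 a=1 b=1 clk=0 h=0
t16.Δ1 e=0 f=1 c=1 g=0 d=0 a=1 b=1 clk=1 h=0
t16.Δ2 e=0 f=1 c=0 g=0 d=0 a=1 b=1 clk=1 h=0
t16.Δ3 e=0 f=1 c=0 g=0 d=0 a=1 b=0 clk=1 h=0
t16.Δ4 e=0 f=1 c=0 g=1 d=1 a=1 b=0 clk=1 h=0
t17.Δ0 e=0 f=1 c=0 g=1 d=1 a=1 b=0 clk=1 h=0
t17.Δ1 e=0 f=1 c=0 g=1 d=1 a=0 b=0 clk=0 h=0
t17.Δ2 e=0 f=1 c=0 g=1 d=0 a=0 b=0 clk=0 h=0
t18.Δ0 e=0 f=1 c=0 g=1 d=0 a=0 b=0 clk=0 h=0
t18.Δ1 e=0 f=1 c=0 g=1 d=0 a=0 b=0 clk=1 h=0
t18.Δ2 e=0 f=1 c=1 g=1 d=0 a=0 b=0 clk=1 h=0
t19.Δ0 e=0 f=1 c=1 g=1 d=0 a=0 b=0 clk=1 h=0
t19.Δ1 e=0 f=1 c=1 g=1 d=0 a=1 b=0 clk=0 h=0
t19.Δ2 e=0 f=1 c=1 g=1 d=1 a=1 b=1 clk=0 h=0
t19.Δ3 e=0 f=1 c=1 g=0 d=0 a=1 b=1 clk=0 h=0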